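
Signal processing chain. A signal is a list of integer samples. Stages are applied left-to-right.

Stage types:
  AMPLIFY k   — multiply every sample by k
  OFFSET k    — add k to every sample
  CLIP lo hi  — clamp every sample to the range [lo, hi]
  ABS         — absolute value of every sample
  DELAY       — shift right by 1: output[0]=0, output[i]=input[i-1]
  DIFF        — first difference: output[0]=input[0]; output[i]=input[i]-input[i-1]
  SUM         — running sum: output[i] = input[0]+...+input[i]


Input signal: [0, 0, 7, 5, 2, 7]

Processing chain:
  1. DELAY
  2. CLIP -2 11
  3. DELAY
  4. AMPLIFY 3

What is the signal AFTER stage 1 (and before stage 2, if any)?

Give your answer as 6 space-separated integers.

Answer: 0 0 0 7 5 2

Derivation:
Input: [0, 0, 7, 5, 2, 7]
Stage 1 (DELAY): [0, 0, 0, 7, 5, 2] = [0, 0, 0, 7, 5, 2] -> [0, 0, 0, 7, 5, 2]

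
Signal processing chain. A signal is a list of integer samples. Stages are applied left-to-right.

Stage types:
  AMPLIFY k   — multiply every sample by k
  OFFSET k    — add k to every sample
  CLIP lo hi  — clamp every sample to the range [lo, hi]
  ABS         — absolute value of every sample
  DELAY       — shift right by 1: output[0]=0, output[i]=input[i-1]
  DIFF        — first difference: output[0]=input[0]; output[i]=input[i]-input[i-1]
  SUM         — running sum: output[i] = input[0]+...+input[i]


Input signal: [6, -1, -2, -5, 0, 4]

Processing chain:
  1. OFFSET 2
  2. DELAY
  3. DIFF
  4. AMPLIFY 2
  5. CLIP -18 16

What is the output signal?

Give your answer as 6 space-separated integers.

Answer: 0 16 -14 -2 -6 10

Derivation:
Input: [6, -1, -2, -5, 0, 4]
Stage 1 (OFFSET 2): 6+2=8, -1+2=1, -2+2=0, -5+2=-3, 0+2=2, 4+2=6 -> [8, 1, 0, -3, 2, 6]
Stage 2 (DELAY): [0, 8, 1, 0, -3, 2] = [0, 8, 1, 0, -3, 2] -> [0, 8, 1, 0, -3, 2]
Stage 3 (DIFF): s[0]=0, 8-0=8, 1-8=-7, 0-1=-1, -3-0=-3, 2--3=5 -> [0, 8, -7, -1, -3, 5]
Stage 4 (AMPLIFY 2): 0*2=0, 8*2=16, -7*2=-14, -1*2=-2, -3*2=-6, 5*2=10 -> [0, 16, -14, -2, -6, 10]
Stage 5 (CLIP -18 16): clip(0,-18,16)=0, clip(16,-18,16)=16, clip(-14,-18,16)=-14, clip(-2,-18,16)=-2, clip(-6,-18,16)=-6, clip(10,-18,16)=10 -> [0, 16, -14, -2, -6, 10]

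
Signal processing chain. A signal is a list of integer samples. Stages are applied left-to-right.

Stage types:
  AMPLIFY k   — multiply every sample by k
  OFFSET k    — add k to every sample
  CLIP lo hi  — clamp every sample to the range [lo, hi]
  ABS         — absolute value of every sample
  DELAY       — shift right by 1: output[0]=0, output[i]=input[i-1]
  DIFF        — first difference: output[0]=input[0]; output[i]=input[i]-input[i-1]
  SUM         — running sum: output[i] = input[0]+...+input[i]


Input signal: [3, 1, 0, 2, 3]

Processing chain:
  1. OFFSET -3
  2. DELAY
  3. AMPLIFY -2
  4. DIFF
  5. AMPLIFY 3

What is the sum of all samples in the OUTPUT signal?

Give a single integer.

Answer: 6

Derivation:
Input: [3, 1, 0, 2, 3]
Stage 1 (OFFSET -3): 3+-3=0, 1+-3=-2, 0+-3=-3, 2+-3=-1, 3+-3=0 -> [0, -2, -3, -1, 0]
Stage 2 (DELAY): [0, 0, -2, -3, -1] = [0, 0, -2, -3, -1] -> [0, 0, -2, -3, -1]
Stage 3 (AMPLIFY -2): 0*-2=0, 0*-2=0, -2*-2=4, -3*-2=6, -1*-2=2 -> [0, 0, 4, 6, 2]
Stage 4 (DIFF): s[0]=0, 0-0=0, 4-0=4, 6-4=2, 2-6=-4 -> [0, 0, 4, 2, -4]
Stage 5 (AMPLIFY 3): 0*3=0, 0*3=0, 4*3=12, 2*3=6, -4*3=-12 -> [0, 0, 12, 6, -12]
Output sum: 6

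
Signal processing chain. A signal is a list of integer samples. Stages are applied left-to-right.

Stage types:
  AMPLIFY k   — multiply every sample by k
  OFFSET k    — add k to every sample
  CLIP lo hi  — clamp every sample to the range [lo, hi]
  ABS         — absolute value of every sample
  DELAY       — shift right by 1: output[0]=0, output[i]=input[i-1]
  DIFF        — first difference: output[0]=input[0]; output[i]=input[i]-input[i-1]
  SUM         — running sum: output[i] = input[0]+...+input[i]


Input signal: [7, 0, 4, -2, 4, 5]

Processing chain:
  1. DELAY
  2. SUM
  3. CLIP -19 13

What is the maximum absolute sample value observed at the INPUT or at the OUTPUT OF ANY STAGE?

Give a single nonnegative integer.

Input: [7, 0, 4, -2, 4, 5] (max |s|=7)
Stage 1 (DELAY): [0, 7, 0, 4, -2, 4] = [0, 7, 0, 4, -2, 4] -> [0, 7, 0, 4, -2, 4] (max |s|=7)
Stage 2 (SUM): sum[0..0]=0, sum[0..1]=7, sum[0..2]=7, sum[0..3]=11, sum[0..4]=9, sum[0..5]=13 -> [0, 7, 7, 11, 9, 13] (max |s|=13)
Stage 3 (CLIP -19 13): clip(0,-19,13)=0, clip(7,-19,13)=7, clip(7,-19,13)=7, clip(11,-19,13)=11, clip(9,-19,13)=9, clip(13,-19,13)=13 -> [0, 7, 7, 11, 9, 13] (max |s|=13)
Overall max amplitude: 13

Answer: 13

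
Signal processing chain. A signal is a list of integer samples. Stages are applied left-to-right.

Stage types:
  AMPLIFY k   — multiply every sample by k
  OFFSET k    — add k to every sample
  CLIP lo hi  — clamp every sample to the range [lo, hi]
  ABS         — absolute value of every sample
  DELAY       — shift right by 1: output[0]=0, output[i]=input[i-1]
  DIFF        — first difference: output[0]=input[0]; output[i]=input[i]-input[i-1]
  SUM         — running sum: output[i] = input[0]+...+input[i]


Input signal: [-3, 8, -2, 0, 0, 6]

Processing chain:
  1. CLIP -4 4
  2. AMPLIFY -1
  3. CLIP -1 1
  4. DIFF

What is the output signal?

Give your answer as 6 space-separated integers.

Input: [-3, 8, -2, 0, 0, 6]
Stage 1 (CLIP -4 4): clip(-3,-4,4)=-3, clip(8,-4,4)=4, clip(-2,-4,4)=-2, clip(0,-4,4)=0, clip(0,-4,4)=0, clip(6,-4,4)=4 -> [-3, 4, -2, 0, 0, 4]
Stage 2 (AMPLIFY -1): -3*-1=3, 4*-1=-4, -2*-1=2, 0*-1=0, 0*-1=0, 4*-1=-4 -> [3, -4, 2, 0, 0, -4]
Stage 3 (CLIP -1 1): clip(3,-1,1)=1, clip(-4,-1,1)=-1, clip(2,-1,1)=1, clip(0,-1,1)=0, clip(0,-1,1)=0, clip(-4,-1,1)=-1 -> [1, -1, 1, 0, 0, -1]
Stage 4 (DIFF): s[0]=1, -1-1=-2, 1--1=2, 0-1=-1, 0-0=0, -1-0=-1 -> [1, -2, 2, -1, 0, -1]

Answer: 1 -2 2 -1 0 -1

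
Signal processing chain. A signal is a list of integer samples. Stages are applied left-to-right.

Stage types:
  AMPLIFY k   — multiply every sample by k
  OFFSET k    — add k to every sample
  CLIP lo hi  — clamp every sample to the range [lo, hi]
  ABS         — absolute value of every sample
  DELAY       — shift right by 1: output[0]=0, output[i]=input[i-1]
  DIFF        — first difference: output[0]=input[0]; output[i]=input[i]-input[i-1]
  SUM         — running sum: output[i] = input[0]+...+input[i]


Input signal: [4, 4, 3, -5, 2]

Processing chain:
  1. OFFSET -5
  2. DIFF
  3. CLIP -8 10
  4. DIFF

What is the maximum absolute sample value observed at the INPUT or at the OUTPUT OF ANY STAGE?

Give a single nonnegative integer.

Answer: 15

Derivation:
Input: [4, 4, 3, -5, 2] (max |s|=5)
Stage 1 (OFFSET -5): 4+-5=-1, 4+-5=-1, 3+-5=-2, -5+-5=-10, 2+-5=-3 -> [-1, -1, -2, -10, -3] (max |s|=10)
Stage 2 (DIFF): s[0]=-1, -1--1=0, -2--1=-1, -10--2=-8, -3--10=7 -> [-1, 0, -1, -8, 7] (max |s|=8)
Stage 3 (CLIP -8 10): clip(-1,-8,10)=-1, clip(0,-8,10)=0, clip(-1,-8,10)=-1, clip(-8,-8,10)=-8, clip(7,-8,10)=7 -> [-1, 0, -1, -8, 7] (max |s|=8)
Stage 4 (DIFF): s[0]=-1, 0--1=1, -1-0=-1, -8--1=-7, 7--8=15 -> [-1, 1, -1, -7, 15] (max |s|=15)
Overall max amplitude: 15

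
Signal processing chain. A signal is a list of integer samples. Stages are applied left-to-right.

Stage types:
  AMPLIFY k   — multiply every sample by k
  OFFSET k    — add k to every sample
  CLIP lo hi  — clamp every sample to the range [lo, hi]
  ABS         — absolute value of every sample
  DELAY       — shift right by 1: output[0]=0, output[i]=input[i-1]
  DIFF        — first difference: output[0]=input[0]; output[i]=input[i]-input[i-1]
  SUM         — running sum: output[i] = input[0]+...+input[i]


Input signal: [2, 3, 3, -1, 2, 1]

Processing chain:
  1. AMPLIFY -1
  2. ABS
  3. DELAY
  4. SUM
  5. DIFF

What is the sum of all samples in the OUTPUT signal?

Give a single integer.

Input: [2, 3, 3, -1, 2, 1]
Stage 1 (AMPLIFY -1): 2*-1=-2, 3*-1=-3, 3*-1=-3, -1*-1=1, 2*-1=-2, 1*-1=-1 -> [-2, -3, -3, 1, -2, -1]
Stage 2 (ABS): |-2|=2, |-3|=3, |-3|=3, |1|=1, |-2|=2, |-1|=1 -> [2, 3, 3, 1, 2, 1]
Stage 3 (DELAY): [0, 2, 3, 3, 1, 2] = [0, 2, 3, 3, 1, 2] -> [0, 2, 3, 3, 1, 2]
Stage 4 (SUM): sum[0..0]=0, sum[0..1]=2, sum[0..2]=5, sum[0..3]=8, sum[0..4]=9, sum[0..5]=11 -> [0, 2, 5, 8, 9, 11]
Stage 5 (DIFF): s[0]=0, 2-0=2, 5-2=3, 8-5=3, 9-8=1, 11-9=2 -> [0, 2, 3, 3, 1, 2]
Output sum: 11

Answer: 11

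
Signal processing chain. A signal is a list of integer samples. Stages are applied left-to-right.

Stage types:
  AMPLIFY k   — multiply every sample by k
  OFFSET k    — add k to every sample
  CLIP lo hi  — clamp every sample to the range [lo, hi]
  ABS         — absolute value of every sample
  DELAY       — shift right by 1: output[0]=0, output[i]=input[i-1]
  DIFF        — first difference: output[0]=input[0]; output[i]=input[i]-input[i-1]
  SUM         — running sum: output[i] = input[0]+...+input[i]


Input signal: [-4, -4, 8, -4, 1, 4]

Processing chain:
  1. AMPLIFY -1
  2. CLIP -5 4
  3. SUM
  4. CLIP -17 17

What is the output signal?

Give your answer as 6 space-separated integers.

Input: [-4, -4, 8, -4, 1, 4]
Stage 1 (AMPLIFY -1): -4*-1=4, -4*-1=4, 8*-1=-8, -4*-1=4, 1*-1=-1, 4*-1=-4 -> [4, 4, -8, 4, -1, -4]
Stage 2 (CLIP -5 4): clip(4,-5,4)=4, clip(4,-5,4)=4, clip(-8,-5,4)=-5, clip(4,-5,4)=4, clip(-1,-5,4)=-1, clip(-4,-5,4)=-4 -> [4, 4, -5, 4, -1, -4]
Stage 3 (SUM): sum[0..0]=4, sum[0..1]=8, sum[0..2]=3, sum[0..3]=7, sum[0..4]=6, sum[0..5]=2 -> [4, 8, 3, 7, 6, 2]
Stage 4 (CLIP -17 17): clip(4,-17,17)=4, clip(8,-17,17)=8, clip(3,-17,17)=3, clip(7,-17,17)=7, clip(6,-17,17)=6, clip(2,-17,17)=2 -> [4, 8, 3, 7, 6, 2]

Answer: 4 8 3 7 6 2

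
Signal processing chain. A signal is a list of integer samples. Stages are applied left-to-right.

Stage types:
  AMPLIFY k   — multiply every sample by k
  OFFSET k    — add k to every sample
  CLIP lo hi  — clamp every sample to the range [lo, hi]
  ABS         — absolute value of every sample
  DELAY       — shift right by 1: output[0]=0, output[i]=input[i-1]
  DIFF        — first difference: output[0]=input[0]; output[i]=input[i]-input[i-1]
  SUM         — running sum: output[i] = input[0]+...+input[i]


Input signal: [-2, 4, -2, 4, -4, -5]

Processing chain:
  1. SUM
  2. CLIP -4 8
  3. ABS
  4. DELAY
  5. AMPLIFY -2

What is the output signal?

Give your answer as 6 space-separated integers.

Input: [-2, 4, -2, 4, -4, -5]
Stage 1 (SUM): sum[0..0]=-2, sum[0..1]=2, sum[0..2]=0, sum[0..3]=4, sum[0..4]=0, sum[0..5]=-5 -> [-2, 2, 0, 4, 0, -5]
Stage 2 (CLIP -4 8): clip(-2,-4,8)=-2, clip(2,-4,8)=2, clip(0,-4,8)=0, clip(4,-4,8)=4, clip(0,-4,8)=0, clip(-5,-4,8)=-4 -> [-2, 2, 0, 4, 0, -4]
Stage 3 (ABS): |-2|=2, |2|=2, |0|=0, |4|=4, |0|=0, |-4|=4 -> [2, 2, 0, 4, 0, 4]
Stage 4 (DELAY): [0, 2, 2, 0, 4, 0] = [0, 2, 2, 0, 4, 0] -> [0, 2, 2, 0, 4, 0]
Stage 5 (AMPLIFY -2): 0*-2=0, 2*-2=-4, 2*-2=-4, 0*-2=0, 4*-2=-8, 0*-2=0 -> [0, -4, -4, 0, -8, 0]

Answer: 0 -4 -4 0 -8 0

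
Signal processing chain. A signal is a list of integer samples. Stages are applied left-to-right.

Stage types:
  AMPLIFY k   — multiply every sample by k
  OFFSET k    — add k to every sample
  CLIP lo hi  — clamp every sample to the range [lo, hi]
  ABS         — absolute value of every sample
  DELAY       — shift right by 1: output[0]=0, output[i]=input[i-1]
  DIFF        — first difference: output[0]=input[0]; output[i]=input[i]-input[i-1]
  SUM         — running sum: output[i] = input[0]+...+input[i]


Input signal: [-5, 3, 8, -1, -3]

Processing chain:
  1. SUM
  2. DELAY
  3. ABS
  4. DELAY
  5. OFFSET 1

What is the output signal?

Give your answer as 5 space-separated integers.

Input: [-5, 3, 8, -1, -3]
Stage 1 (SUM): sum[0..0]=-5, sum[0..1]=-2, sum[0..2]=6, sum[0..3]=5, sum[0..4]=2 -> [-5, -2, 6, 5, 2]
Stage 2 (DELAY): [0, -5, -2, 6, 5] = [0, -5, -2, 6, 5] -> [0, -5, -2, 6, 5]
Stage 3 (ABS): |0|=0, |-5|=5, |-2|=2, |6|=6, |5|=5 -> [0, 5, 2, 6, 5]
Stage 4 (DELAY): [0, 0, 5, 2, 6] = [0, 0, 5, 2, 6] -> [0, 0, 5, 2, 6]
Stage 5 (OFFSET 1): 0+1=1, 0+1=1, 5+1=6, 2+1=3, 6+1=7 -> [1, 1, 6, 3, 7]

Answer: 1 1 6 3 7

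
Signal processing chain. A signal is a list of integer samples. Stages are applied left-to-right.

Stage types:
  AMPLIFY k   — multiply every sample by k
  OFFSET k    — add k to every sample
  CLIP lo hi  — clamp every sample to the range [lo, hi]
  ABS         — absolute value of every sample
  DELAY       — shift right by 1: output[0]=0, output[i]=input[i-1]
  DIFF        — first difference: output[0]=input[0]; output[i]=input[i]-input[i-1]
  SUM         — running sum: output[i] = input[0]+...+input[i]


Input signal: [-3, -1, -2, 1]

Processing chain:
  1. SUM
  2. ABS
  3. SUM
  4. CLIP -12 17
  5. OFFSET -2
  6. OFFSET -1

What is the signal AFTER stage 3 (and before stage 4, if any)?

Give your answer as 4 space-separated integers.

Input: [-3, -1, -2, 1]
Stage 1 (SUM): sum[0..0]=-3, sum[0..1]=-4, sum[0..2]=-6, sum[0..3]=-5 -> [-3, -4, -6, -5]
Stage 2 (ABS): |-3|=3, |-4|=4, |-6|=6, |-5|=5 -> [3, 4, 6, 5]
Stage 3 (SUM): sum[0..0]=3, sum[0..1]=7, sum[0..2]=13, sum[0..3]=18 -> [3, 7, 13, 18]

Answer: 3 7 13 18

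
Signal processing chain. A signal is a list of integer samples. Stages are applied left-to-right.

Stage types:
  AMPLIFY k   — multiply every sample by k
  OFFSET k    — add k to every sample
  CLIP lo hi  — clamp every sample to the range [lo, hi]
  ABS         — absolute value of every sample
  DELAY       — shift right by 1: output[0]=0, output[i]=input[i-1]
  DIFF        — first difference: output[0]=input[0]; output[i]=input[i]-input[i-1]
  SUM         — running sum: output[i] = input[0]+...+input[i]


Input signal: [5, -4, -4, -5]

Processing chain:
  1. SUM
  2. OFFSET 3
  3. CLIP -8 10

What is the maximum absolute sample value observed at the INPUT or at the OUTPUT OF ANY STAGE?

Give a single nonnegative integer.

Input: [5, -4, -4, -5] (max |s|=5)
Stage 1 (SUM): sum[0..0]=5, sum[0..1]=1, sum[0..2]=-3, sum[0..3]=-8 -> [5, 1, -3, -8] (max |s|=8)
Stage 2 (OFFSET 3): 5+3=8, 1+3=4, -3+3=0, -8+3=-5 -> [8, 4, 0, -5] (max |s|=8)
Stage 3 (CLIP -8 10): clip(8,-8,10)=8, clip(4,-8,10)=4, clip(0,-8,10)=0, clip(-5,-8,10)=-5 -> [8, 4, 0, -5] (max |s|=8)
Overall max amplitude: 8

Answer: 8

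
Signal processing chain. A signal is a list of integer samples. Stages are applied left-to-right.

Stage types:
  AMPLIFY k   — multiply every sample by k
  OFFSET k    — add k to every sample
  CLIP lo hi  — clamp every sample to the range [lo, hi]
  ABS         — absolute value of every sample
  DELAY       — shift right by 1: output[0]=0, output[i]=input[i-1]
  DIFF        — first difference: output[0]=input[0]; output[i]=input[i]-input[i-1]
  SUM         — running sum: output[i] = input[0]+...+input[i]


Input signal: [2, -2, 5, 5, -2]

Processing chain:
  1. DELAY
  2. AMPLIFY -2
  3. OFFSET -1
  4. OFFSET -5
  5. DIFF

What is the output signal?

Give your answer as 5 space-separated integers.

Input: [2, -2, 5, 5, -2]
Stage 1 (DELAY): [0, 2, -2, 5, 5] = [0, 2, -2, 5, 5] -> [0, 2, -2, 5, 5]
Stage 2 (AMPLIFY -2): 0*-2=0, 2*-2=-4, -2*-2=4, 5*-2=-10, 5*-2=-10 -> [0, -4, 4, -10, -10]
Stage 3 (OFFSET -1): 0+-1=-1, -4+-1=-5, 4+-1=3, -10+-1=-11, -10+-1=-11 -> [-1, -5, 3, -11, -11]
Stage 4 (OFFSET -5): -1+-5=-6, -5+-5=-10, 3+-5=-2, -11+-5=-16, -11+-5=-16 -> [-6, -10, -2, -16, -16]
Stage 5 (DIFF): s[0]=-6, -10--6=-4, -2--10=8, -16--2=-14, -16--16=0 -> [-6, -4, 8, -14, 0]

Answer: -6 -4 8 -14 0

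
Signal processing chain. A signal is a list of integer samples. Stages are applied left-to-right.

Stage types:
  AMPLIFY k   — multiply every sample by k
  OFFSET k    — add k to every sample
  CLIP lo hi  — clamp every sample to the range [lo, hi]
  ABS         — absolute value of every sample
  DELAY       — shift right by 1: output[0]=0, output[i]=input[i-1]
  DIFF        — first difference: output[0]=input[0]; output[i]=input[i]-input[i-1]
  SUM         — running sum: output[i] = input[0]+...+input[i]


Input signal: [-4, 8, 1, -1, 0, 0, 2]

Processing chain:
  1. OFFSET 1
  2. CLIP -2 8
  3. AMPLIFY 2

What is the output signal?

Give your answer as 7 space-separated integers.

Answer: -4 16 4 0 2 2 6

Derivation:
Input: [-4, 8, 1, -1, 0, 0, 2]
Stage 1 (OFFSET 1): -4+1=-3, 8+1=9, 1+1=2, -1+1=0, 0+1=1, 0+1=1, 2+1=3 -> [-3, 9, 2, 0, 1, 1, 3]
Stage 2 (CLIP -2 8): clip(-3,-2,8)=-2, clip(9,-2,8)=8, clip(2,-2,8)=2, clip(0,-2,8)=0, clip(1,-2,8)=1, clip(1,-2,8)=1, clip(3,-2,8)=3 -> [-2, 8, 2, 0, 1, 1, 3]
Stage 3 (AMPLIFY 2): -2*2=-4, 8*2=16, 2*2=4, 0*2=0, 1*2=2, 1*2=2, 3*2=6 -> [-4, 16, 4, 0, 2, 2, 6]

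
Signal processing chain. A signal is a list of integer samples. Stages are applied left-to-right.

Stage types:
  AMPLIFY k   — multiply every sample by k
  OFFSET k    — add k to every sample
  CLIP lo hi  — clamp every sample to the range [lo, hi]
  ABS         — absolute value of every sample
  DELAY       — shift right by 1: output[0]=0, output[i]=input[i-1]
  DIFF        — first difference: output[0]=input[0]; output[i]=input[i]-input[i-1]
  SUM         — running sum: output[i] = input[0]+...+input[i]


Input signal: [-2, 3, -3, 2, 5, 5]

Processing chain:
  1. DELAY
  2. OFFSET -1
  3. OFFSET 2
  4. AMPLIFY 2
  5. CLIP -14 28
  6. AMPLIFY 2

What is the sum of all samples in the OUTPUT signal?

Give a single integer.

Answer: 44

Derivation:
Input: [-2, 3, -3, 2, 5, 5]
Stage 1 (DELAY): [0, -2, 3, -3, 2, 5] = [0, -2, 3, -3, 2, 5] -> [0, -2, 3, -3, 2, 5]
Stage 2 (OFFSET -1): 0+-1=-1, -2+-1=-3, 3+-1=2, -3+-1=-4, 2+-1=1, 5+-1=4 -> [-1, -3, 2, -4, 1, 4]
Stage 3 (OFFSET 2): -1+2=1, -3+2=-1, 2+2=4, -4+2=-2, 1+2=3, 4+2=6 -> [1, -1, 4, -2, 3, 6]
Stage 4 (AMPLIFY 2): 1*2=2, -1*2=-2, 4*2=8, -2*2=-4, 3*2=6, 6*2=12 -> [2, -2, 8, -4, 6, 12]
Stage 5 (CLIP -14 28): clip(2,-14,28)=2, clip(-2,-14,28)=-2, clip(8,-14,28)=8, clip(-4,-14,28)=-4, clip(6,-14,28)=6, clip(12,-14,28)=12 -> [2, -2, 8, -4, 6, 12]
Stage 6 (AMPLIFY 2): 2*2=4, -2*2=-4, 8*2=16, -4*2=-8, 6*2=12, 12*2=24 -> [4, -4, 16, -8, 12, 24]
Output sum: 44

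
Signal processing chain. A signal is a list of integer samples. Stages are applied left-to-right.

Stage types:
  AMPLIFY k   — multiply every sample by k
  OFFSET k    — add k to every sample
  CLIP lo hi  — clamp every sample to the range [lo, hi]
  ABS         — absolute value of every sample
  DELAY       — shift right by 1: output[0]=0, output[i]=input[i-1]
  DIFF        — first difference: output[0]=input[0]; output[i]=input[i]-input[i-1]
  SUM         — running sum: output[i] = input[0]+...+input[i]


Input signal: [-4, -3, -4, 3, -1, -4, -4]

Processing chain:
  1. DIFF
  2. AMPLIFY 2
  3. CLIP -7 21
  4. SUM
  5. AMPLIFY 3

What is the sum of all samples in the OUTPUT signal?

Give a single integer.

Input: [-4, -3, -4, 3, -1, -4, -4]
Stage 1 (DIFF): s[0]=-4, -3--4=1, -4--3=-1, 3--4=7, -1-3=-4, -4--1=-3, -4--4=0 -> [-4, 1, -1, 7, -4, -3, 0]
Stage 2 (AMPLIFY 2): -4*2=-8, 1*2=2, -1*2=-2, 7*2=14, -4*2=-8, -3*2=-6, 0*2=0 -> [-8, 2, -2, 14, -8, -6, 0]
Stage 3 (CLIP -7 21): clip(-8,-7,21)=-7, clip(2,-7,21)=2, clip(-2,-7,21)=-2, clip(14,-7,21)=14, clip(-8,-7,21)=-7, clip(-6,-7,21)=-6, clip(0,-7,21)=0 -> [-7, 2, -2, 14, -7, -6, 0]
Stage 4 (SUM): sum[0..0]=-7, sum[0..1]=-5, sum[0..2]=-7, sum[0..3]=7, sum[0..4]=0, sum[0..5]=-6, sum[0..6]=-6 -> [-7, -5, -7, 7, 0, -6, -6]
Stage 5 (AMPLIFY 3): -7*3=-21, -5*3=-15, -7*3=-21, 7*3=21, 0*3=0, -6*3=-18, -6*3=-18 -> [-21, -15, -21, 21, 0, -18, -18]
Output sum: -72

Answer: -72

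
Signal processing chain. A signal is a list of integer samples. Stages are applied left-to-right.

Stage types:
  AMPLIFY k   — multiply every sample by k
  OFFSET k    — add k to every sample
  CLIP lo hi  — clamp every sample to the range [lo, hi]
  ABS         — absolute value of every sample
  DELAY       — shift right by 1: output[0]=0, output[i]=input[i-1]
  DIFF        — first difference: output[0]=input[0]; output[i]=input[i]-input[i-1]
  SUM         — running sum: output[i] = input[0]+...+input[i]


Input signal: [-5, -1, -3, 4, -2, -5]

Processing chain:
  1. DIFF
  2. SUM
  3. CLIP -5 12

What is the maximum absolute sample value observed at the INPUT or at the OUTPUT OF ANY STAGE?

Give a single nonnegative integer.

Answer: 7

Derivation:
Input: [-5, -1, -3, 4, -2, -5] (max |s|=5)
Stage 1 (DIFF): s[0]=-5, -1--5=4, -3--1=-2, 4--3=7, -2-4=-6, -5--2=-3 -> [-5, 4, -2, 7, -6, -3] (max |s|=7)
Stage 2 (SUM): sum[0..0]=-5, sum[0..1]=-1, sum[0..2]=-3, sum[0..3]=4, sum[0..4]=-2, sum[0..5]=-5 -> [-5, -1, -3, 4, -2, -5] (max |s|=5)
Stage 3 (CLIP -5 12): clip(-5,-5,12)=-5, clip(-1,-5,12)=-1, clip(-3,-5,12)=-3, clip(4,-5,12)=4, clip(-2,-5,12)=-2, clip(-5,-5,12)=-5 -> [-5, -1, -3, 4, -2, -5] (max |s|=5)
Overall max amplitude: 7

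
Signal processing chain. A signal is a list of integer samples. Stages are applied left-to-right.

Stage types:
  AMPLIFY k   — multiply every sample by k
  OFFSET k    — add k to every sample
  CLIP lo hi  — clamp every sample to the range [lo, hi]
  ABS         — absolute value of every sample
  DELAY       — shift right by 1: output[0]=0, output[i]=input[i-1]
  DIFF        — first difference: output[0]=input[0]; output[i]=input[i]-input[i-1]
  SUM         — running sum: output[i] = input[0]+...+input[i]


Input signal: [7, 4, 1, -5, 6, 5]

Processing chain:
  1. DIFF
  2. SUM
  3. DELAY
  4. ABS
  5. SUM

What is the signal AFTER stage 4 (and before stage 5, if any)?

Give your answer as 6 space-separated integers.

Answer: 0 7 4 1 5 6

Derivation:
Input: [7, 4, 1, -5, 6, 5]
Stage 1 (DIFF): s[0]=7, 4-7=-3, 1-4=-3, -5-1=-6, 6--5=11, 5-6=-1 -> [7, -3, -3, -6, 11, -1]
Stage 2 (SUM): sum[0..0]=7, sum[0..1]=4, sum[0..2]=1, sum[0..3]=-5, sum[0..4]=6, sum[0..5]=5 -> [7, 4, 1, -5, 6, 5]
Stage 3 (DELAY): [0, 7, 4, 1, -5, 6] = [0, 7, 4, 1, -5, 6] -> [0, 7, 4, 1, -5, 6]
Stage 4 (ABS): |0|=0, |7|=7, |4|=4, |1|=1, |-5|=5, |6|=6 -> [0, 7, 4, 1, 5, 6]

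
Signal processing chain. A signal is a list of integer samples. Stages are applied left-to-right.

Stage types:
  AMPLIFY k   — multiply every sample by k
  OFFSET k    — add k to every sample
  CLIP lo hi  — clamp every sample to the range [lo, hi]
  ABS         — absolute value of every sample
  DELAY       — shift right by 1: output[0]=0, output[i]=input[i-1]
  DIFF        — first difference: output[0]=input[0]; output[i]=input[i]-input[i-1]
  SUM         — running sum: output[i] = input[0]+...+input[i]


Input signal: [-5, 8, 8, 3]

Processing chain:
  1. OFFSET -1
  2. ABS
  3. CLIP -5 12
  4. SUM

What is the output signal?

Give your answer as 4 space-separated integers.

Input: [-5, 8, 8, 3]
Stage 1 (OFFSET -1): -5+-1=-6, 8+-1=7, 8+-1=7, 3+-1=2 -> [-6, 7, 7, 2]
Stage 2 (ABS): |-6|=6, |7|=7, |7|=7, |2|=2 -> [6, 7, 7, 2]
Stage 3 (CLIP -5 12): clip(6,-5,12)=6, clip(7,-5,12)=7, clip(7,-5,12)=7, clip(2,-5,12)=2 -> [6, 7, 7, 2]
Stage 4 (SUM): sum[0..0]=6, sum[0..1]=13, sum[0..2]=20, sum[0..3]=22 -> [6, 13, 20, 22]

Answer: 6 13 20 22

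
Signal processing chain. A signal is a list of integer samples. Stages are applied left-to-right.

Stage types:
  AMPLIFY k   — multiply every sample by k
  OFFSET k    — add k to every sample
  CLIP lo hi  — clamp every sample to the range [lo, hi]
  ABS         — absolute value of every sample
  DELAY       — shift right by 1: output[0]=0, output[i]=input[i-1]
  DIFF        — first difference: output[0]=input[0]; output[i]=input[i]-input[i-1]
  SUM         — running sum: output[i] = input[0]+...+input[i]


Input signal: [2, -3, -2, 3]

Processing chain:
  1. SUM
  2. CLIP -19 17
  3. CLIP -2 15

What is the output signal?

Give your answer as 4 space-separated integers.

Input: [2, -3, -2, 3]
Stage 1 (SUM): sum[0..0]=2, sum[0..1]=-1, sum[0..2]=-3, sum[0..3]=0 -> [2, -1, -3, 0]
Stage 2 (CLIP -19 17): clip(2,-19,17)=2, clip(-1,-19,17)=-1, clip(-3,-19,17)=-3, clip(0,-19,17)=0 -> [2, -1, -3, 0]
Stage 3 (CLIP -2 15): clip(2,-2,15)=2, clip(-1,-2,15)=-1, clip(-3,-2,15)=-2, clip(0,-2,15)=0 -> [2, -1, -2, 0]

Answer: 2 -1 -2 0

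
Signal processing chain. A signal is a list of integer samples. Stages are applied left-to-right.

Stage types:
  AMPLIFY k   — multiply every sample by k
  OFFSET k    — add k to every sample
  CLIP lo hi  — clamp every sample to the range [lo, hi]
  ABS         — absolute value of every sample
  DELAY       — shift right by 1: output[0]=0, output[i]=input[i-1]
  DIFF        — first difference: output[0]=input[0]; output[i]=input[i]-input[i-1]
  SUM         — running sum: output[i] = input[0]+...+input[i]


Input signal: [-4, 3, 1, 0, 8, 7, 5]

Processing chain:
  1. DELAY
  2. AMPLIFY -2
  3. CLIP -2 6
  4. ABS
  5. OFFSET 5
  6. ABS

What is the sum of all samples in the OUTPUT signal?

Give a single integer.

Answer: 49

Derivation:
Input: [-4, 3, 1, 0, 8, 7, 5]
Stage 1 (DELAY): [0, -4, 3, 1, 0, 8, 7] = [0, -4, 3, 1, 0, 8, 7] -> [0, -4, 3, 1, 0, 8, 7]
Stage 2 (AMPLIFY -2): 0*-2=0, -4*-2=8, 3*-2=-6, 1*-2=-2, 0*-2=0, 8*-2=-16, 7*-2=-14 -> [0, 8, -6, -2, 0, -16, -14]
Stage 3 (CLIP -2 6): clip(0,-2,6)=0, clip(8,-2,6)=6, clip(-6,-2,6)=-2, clip(-2,-2,6)=-2, clip(0,-2,6)=0, clip(-16,-2,6)=-2, clip(-14,-2,6)=-2 -> [0, 6, -2, -2, 0, -2, -2]
Stage 4 (ABS): |0|=0, |6|=6, |-2|=2, |-2|=2, |0|=0, |-2|=2, |-2|=2 -> [0, 6, 2, 2, 0, 2, 2]
Stage 5 (OFFSET 5): 0+5=5, 6+5=11, 2+5=7, 2+5=7, 0+5=5, 2+5=7, 2+5=7 -> [5, 11, 7, 7, 5, 7, 7]
Stage 6 (ABS): |5|=5, |11|=11, |7|=7, |7|=7, |5|=5, |7|=7, |7|=7 -> [5, 11, 7, 7, 5, 7, 7]
Output sum: 49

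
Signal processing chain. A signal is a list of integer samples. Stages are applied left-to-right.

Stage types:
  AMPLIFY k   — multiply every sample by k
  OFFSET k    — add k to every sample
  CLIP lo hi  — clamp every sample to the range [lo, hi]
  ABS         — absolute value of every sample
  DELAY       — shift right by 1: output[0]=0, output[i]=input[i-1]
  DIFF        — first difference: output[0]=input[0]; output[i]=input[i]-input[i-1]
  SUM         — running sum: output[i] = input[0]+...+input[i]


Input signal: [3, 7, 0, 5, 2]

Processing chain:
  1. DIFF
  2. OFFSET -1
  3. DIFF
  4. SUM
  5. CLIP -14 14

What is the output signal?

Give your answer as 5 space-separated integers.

Input: [3, 7, 0, 5, 2]
Stage 1 (DIFF): s[0]=3, 7-3=4, 0-7=-7, 5-0=5, 2-5=-3 -> [3, 4, -7, 5, -3]
Stage 2 (OFFSET -1): 3+-1=2, 4+-1=3, -7+-1=-8, 5+-1=4, -3+-1=-4 -> [2, 3, -8, 4, -4]
Stage 3 (DIFF): s[0]=2, 3-2=1, -8-3=-11, 4--8=12, -4-4=-8 -> [2, 1, -11, 12, -8]
Stage 4 (SUM): sum[0..0]=2, sum[0..1]=3, sum[0..2]=-8, sum[0..3]=4, sum[0..4]=-4 -> [2, 3, -8, 4, -4]
Stage 5 (CLIP -14 14): clip(2,-14,14)=2, clip(3,-14,14)=3, clip(-8,-14,14)=-8, clip(4,-14,14)=4, clip(-4,-14,14)=-4 -> [2, 3, -8, 4, -4]

Answer: 2 3 -8 4 -4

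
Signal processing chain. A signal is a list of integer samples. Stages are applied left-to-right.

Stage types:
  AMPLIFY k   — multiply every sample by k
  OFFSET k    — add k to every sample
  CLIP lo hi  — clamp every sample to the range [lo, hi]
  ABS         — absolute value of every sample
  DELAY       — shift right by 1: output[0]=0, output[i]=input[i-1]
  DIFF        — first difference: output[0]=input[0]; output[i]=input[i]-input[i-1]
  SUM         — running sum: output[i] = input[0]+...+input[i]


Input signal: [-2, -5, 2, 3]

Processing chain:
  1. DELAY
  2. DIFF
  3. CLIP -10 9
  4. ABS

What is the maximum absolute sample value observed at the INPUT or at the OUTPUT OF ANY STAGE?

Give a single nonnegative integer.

Answer: 7

Derivation:
Input: [-2, -5, 2, 3] (max |s|=5)
Stage 1 (DELAY): [0, -2, -5, 2] = [0, -2, -5, 2] -> [0, -2, -5, 2] (max |s|=5)
Stage 2 (DIFF): s[0]=0, -2-0=-2, -5--2=-3, 2--5=7 -> [0, -2, -3, 7] (max |s|=7)
Stage 3 (CLIP -10 9): clip(0,-10,9)=0, clip(-2,-10,9)=-2, clip(-3,-10,9)=-3, clip(7,-10,9)=7 -> [0, -2, -3, 7] (max |s|=7)
Stage 4 (ABS): |0|=0, |-2|=2, |-3|=3, |7|=7 -> [0, 2, 3, 7] (max |s|=7)
Overall max amplitude: 7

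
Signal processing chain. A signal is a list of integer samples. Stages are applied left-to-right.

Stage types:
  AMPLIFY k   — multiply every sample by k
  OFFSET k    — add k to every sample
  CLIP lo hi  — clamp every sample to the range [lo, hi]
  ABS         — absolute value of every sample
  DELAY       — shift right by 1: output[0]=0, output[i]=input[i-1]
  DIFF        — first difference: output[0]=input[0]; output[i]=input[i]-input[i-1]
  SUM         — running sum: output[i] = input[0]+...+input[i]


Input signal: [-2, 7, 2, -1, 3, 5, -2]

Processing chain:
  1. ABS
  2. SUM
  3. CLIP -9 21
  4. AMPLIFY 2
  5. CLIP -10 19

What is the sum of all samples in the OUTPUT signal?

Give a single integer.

Input: [-2, 7, 2, -1, 3, 5, -2]
Stage 1 (ABS): |-2|=2, |7|=7, |2|=2, |-1|=1, |3|=3, |5|=5, |-2|=2 -> [2, 7, 2, 1, 3, 5, 2]
Stage 2 (SUM): sum[0..0]=2, sum[0..1]=9, sum[0..2]=11, sum[0..3]=12, sum[0..4]=15, sum[0..5]=20, sum[0..6]=22 -> [2, 9, 11, 12, 15, 20, 22]
Stage 3 (CLIP -9 21): clip(2,-9,21)=2, clip(9,-9,21)=9, clip(11,-9,21)=11, clip(12,-9,21)=12, clip(15,-9,21)=15, clip(20,-9,21)=20, clip(22,-9,21)=21 -> [2, 9, 11, 12, 15, 20, 21]
Stage 4 (AMPLIFY 2): 2*2=4, 9*2=18, 11*2=22, 12*2=24, 15*2=30, 20*2=40, 21*2=42 -> [4, 18, 22, 24, 30, 40, 42]
Stage 5 (CLIP -10 19): clip(4,-10,19)=4, clip(18,-10,19)=18, clip(22,-10,19)=19, clip(24,-10,19)=19, clip(30,-10,19)=19, clip(40,-10,19)=19, clip(42,-10,19)=19 -> [4, 18, 19, 19, 19, 19, 19]
Output sum: 117

Answer: 117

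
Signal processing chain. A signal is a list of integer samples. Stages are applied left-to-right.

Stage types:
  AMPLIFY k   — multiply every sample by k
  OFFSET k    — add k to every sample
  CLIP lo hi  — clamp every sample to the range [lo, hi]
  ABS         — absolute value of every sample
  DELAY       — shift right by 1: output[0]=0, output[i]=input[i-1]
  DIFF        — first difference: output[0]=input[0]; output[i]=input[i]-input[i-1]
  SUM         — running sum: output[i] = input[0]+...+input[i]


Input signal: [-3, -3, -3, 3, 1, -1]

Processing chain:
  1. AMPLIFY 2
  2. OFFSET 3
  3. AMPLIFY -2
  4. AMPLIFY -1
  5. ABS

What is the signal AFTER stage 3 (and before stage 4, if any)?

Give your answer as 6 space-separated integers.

Input: [-3, -3, -3, 3, 1, -1]
Stage 1 (AMPLIFY 2): -3*2=-6, -3*2=-6, -3*2=-6, 3*2=6, 1*2=2, -1*2=-2 -> [-6, -6, -6, 6, 2, -2]
Stage 2 (OFFSET 3): -6+3=-3, -6+3=-3, -6+3=-3, 6+3=9, 2+3=5, -2+3=1 -> [-3, -3, -3, 9, 5, 1]
Stage 3 (AMPLIFY -2): -3*-2=6, -3*-2=6, -3*-2=6, 9*-2=-18, 5*-2=-10, 1*-2=-2 -> [6, 6, 6, -18, -10, -2]

Answer: 6 6 6 -18 -10 -2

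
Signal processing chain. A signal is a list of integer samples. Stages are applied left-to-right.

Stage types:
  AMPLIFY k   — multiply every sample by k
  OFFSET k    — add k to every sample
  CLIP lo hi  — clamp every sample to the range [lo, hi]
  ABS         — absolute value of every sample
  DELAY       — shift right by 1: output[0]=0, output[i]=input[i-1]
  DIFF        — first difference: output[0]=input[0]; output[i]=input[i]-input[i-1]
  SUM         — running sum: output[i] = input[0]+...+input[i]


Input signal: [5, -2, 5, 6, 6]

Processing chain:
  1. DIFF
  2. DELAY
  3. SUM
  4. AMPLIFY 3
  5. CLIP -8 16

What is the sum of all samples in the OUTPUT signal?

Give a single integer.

Answer: 40

Derivation:
Input: [5, -2, 5, 6, 6]
Stage 1 (DIFF): s[0]=5, -2-5=-7, 5--2=7, 6-5=1, 6-6=0 -> [5, -7, 7, 1, 0]
Stage 2 (DELAY): [0, 5, -7, 7, 1] = [0, 5, -7, 7, 1] -> [0, 5, -7, 7, 1]
Stage 3 (SUM): sum[0..0]=0, sum[0..1]=5, sum[0..2]=-2, sum[0..3]=5, sum[0..4]=6 -> [0, 5, -2, 5, 6]
Stage 4 (AMPLIFY 3): 0*3=0, 5*3=15, -2*3=-6, 5*3=15, 6*3=18 -> [0, 15, -6, 15, 18]
Stage 5 (CLIP -8 16): clip(0,-8,16)=0, clip(15,-8,16)=15, clip(-6,-8,16)=-6, clip(15,-8,16)=15, clip(18,-8,16)=16 -> [0, 15, -6, 15, 16]
Output sum: 40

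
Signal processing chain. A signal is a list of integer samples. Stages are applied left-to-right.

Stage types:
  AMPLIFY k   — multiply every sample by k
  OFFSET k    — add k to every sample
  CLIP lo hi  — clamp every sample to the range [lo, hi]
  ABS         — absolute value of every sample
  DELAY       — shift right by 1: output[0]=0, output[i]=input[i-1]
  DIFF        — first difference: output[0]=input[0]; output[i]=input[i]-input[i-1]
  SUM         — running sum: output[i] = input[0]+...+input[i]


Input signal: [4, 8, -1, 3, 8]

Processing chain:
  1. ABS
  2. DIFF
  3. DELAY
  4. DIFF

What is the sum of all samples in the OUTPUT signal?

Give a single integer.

Answer: 2

Derivation:
Input: [4, 8, -1, 3, 8]
Stage 1 (ABS): |4|=4, |8|=8, |-1|=1, |3|=3, |8|=8 -> [4, 8, 1, 3, 8]
Stage 2 (DIFF): s[0]=4, 8-4=4, 1-8=-7, 3-1=2, 8-3=5 -> [4, 4, -7, 2, 5]
Stage 3 (DELAY): [0, 4, 4, -7, 2] = [0, 4, 4, -7, 2] -> [0, 4, 4, -7, 2]
Stage 4 (DIFF): s[0]=0, 4-0=4, 4-4=0, -7-4=-11, 2--7=9 -> [0, 4, 0, -11, 9]
Output sum: 2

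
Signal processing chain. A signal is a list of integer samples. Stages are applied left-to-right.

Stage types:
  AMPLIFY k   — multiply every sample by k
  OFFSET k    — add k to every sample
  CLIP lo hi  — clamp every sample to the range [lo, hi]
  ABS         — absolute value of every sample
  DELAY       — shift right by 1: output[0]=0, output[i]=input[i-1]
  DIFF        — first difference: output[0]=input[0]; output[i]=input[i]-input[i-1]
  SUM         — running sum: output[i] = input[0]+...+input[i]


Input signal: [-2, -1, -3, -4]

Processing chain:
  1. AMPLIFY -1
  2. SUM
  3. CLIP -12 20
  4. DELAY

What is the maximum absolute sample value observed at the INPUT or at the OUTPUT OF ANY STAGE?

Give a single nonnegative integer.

Input: [-2, -1, -3, -4] (max |s|=4)
Stage 1 (AMPLIFY -1): -2*-1=2, -1*-1=1, -3*-1=3, -4*-1=4 -> [2, 1, 3, 4] (max |s|=4)
Stage 2 (SUM): sum[0..0]=2, sum[0..1]=3, sum[0..2]=6, sum[0..3]=10 -> [2, 3, 6, 10] (max |s|=10)
Stage 3 (CLIP -12 20): clip(2,-12,20)=2, clip(3,-12,20)=3, clip(6,-12,20)=6, clip(10,-12,20)=10 -> [2, 3, 6, 10] (max |s|=10)
Stage 4 (DELAY): [0, 2, 3, 6] = [0, 2, 3, 6] -> [0, 2, 3, 6] (max |s|=6)
Overall max amplitude: 10

Answer: 10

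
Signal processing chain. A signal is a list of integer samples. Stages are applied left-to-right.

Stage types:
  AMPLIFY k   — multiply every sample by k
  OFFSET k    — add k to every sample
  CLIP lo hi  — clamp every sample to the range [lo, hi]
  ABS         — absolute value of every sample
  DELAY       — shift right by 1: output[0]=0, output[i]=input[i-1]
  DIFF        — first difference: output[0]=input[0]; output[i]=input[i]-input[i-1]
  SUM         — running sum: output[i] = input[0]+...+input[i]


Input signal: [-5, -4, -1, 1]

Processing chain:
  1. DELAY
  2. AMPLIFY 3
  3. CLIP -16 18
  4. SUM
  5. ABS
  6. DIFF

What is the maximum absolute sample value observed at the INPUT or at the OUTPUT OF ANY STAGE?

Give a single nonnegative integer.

Answer: 30

Derivation:
Input: [-5, -4, -1, 1] (max |s|=5)
Stage 1 (DELAY): [0, -5, -4, -1] = [0, -5, -4, -1] -> [0, -5, -4, -1] (max |s|=5)
Stage 2 (AMPLIFY 3): 0*3=0, -5*3=-15, -4*3=-12, -1*3=-3 -> [0, -15, -12, -3] (max |s|=15)
Stage 3 (CLIP -16 18): clip(0,-16,18)=0, clip(-15,-16,18)=-15, clip(-12,-16,18)=-12, clip(-3,-16,18)=-3 -> [0, -15, -12, -3] (max |s|=15)
Stage 4 (SUM): sum[0..0]=0, sum[0..1]=-15, sum[0..2]=-27, sum[0..3]=-30 -> [0, -15, -27, -30] (max |s|=30)
Stage 5 (ABS): |0|=0, |-15|=15, |-27|=27, |-30|=30 -> [0, 15, 27, 30] (max |s|=30)
Stage 6 (DIFF): s[0]=0, 15-0=15, 27-15=12, 30-27=3 -> [0, 15, 12, 3] (max |s|=15)
Overall max amplitude: 30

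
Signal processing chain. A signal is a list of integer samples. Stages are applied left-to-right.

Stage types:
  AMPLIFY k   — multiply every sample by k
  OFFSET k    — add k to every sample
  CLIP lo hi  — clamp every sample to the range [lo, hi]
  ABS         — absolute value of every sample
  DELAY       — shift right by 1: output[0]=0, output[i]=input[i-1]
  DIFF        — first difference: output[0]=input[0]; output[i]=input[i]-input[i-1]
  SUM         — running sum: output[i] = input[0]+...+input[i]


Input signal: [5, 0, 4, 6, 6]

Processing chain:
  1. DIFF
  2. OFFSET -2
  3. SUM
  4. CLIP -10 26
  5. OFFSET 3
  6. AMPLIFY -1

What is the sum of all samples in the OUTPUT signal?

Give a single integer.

Input: [5, 0, 4, 6, 6]
Stage 1 (DIFF): s[0]=5, 0-5=-5, 4-0=4, 6-4=2, 6-6=0 -> [5, -5, 4, 2, 0]
Stage 2 (OFFSET -2): 5+-2=3, -5+-2=-7, 4+-2=2, 2+-2=0, 0+-2=-2 -> [3, -7, 2, 0, -2]
Stage 3 (SUM): sum[0..0]=3, sum[0..1]=-4, sum[0..2]=-2, sum[0..3]=-2, sum[0..4]=-4 -> [3, -4, -2, -2, -4]
Stage 4 (CLIP -10 26): clip(3,-10,26)=3, clip(-4,-10,26)=-4, clip(-2,-10,26)=-2, clip(-2,-10,26)=-2, clip(-4,-10,26)=-4 -> [3, -4, -2, -2, -4]
Stage 5 (OFFSET 3): 3+3=6, -4+3=-1, -2+3=1, -2+3=1, -4+3=-1 -> [6, -1, 1, 1, -1]
Stage 6 (AMPLIFY -1): 6*-1=-6, -1*-1=1, 1*-1=-1, 1*-1=-1, -1*-1=1 -> [-6, 1, -1, -1, 1]
Output sum: -6

Answer: -6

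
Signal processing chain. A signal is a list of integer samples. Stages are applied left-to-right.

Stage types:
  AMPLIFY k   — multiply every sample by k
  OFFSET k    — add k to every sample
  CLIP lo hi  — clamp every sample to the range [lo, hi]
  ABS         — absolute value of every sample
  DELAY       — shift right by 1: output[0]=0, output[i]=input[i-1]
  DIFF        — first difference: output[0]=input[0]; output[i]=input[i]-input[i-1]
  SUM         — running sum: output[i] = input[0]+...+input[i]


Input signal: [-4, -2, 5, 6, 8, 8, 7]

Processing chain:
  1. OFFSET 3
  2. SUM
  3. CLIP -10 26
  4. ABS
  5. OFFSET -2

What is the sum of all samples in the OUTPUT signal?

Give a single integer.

Input: [-4, -2, 5, 6, 8, 8, 7]
Stage 1 (OFFSET 3): -4+3=-1, -2+3=1, 5+3=8, 6+3=9, 8+3=11, 8+3=11, 7+3=10 -> [-1, 1, 8, 9, 11, 11, 10]
Stage 2 (SUM): sum[0..0]=-1, sum[0..1]=0, sum[0..2]=8, sum[0..3]=17, sum[0..4]=28, sum[0..5]=39, sum[0..6]=49 -> [-1, 0, 8, 17, 28, 39, 49]
Stage 3 (CLIP -10 26): clip(-1,-10,26)=-1, clip(0,-10,26)=0, clip(8,-10,26)=8, clip(17,-10,26)=17, clip(28,-10,26)=26, clip(39,-10,26)=26, clip(49,-10,26)=26 -> [-1, 0, 8, 17, 26, 26, 26]
Stage 4 (ABS): |-1|=1, |0|=0, |8|=8, |17|=17, |26|=26, |26|=26, |26|=26 -> [1, 0, 8, 17, 26, 26, 26]
Stage 5 (OFFSET -2): 1+-2=-1, 0+-2=-2, 8+-2=6, 17+-2=15, 26+-2=24, 26+-2=24, 26+-2=24 -> [-1, -2, 6, 15, 24, 24, 24]
Output sum: 90

Answer: 90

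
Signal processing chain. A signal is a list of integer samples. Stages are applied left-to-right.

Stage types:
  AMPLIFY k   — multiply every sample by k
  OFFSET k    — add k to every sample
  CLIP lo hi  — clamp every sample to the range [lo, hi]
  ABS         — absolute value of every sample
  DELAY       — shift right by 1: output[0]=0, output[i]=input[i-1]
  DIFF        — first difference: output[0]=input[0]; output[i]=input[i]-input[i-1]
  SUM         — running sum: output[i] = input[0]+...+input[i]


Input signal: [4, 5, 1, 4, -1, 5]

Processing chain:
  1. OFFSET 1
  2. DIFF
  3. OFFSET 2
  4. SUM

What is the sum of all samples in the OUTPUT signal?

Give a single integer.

Answer: 66

Derivation:
Input: [4, 5, 1, 4, -1, 5]
Stage 1 (OFFSET 1): 4+1=5, 5+1=6, 1+1=2, 4+1=5, -1+1=0, 5+1=6 -> [5, 6, 2, 5, 0, 6]
Stage 2 (DIFF): s[0]=5, 6-5=1, 2-6=-4, 5-2=3, 0-5=-5, 6-0=6 -> [5, 1, -4, 3, -5, 6]
Stage 3 (OFFSET 2): 5+2=7, 1+2=3, -4+2=-2, 3+2=5, -5+2=-3, 6+2=8 -> [7, 3, -2, 5, -3, 8]
Stage 4 (SUM): sum[0..0]=7, sum[0..1]=10, sum[0..2]=8, sum[0..3]=13, sum[0..4]=10, sum[0..5]=18 -> [7, 10, 8, 13, 10, 18]
Output sum: 66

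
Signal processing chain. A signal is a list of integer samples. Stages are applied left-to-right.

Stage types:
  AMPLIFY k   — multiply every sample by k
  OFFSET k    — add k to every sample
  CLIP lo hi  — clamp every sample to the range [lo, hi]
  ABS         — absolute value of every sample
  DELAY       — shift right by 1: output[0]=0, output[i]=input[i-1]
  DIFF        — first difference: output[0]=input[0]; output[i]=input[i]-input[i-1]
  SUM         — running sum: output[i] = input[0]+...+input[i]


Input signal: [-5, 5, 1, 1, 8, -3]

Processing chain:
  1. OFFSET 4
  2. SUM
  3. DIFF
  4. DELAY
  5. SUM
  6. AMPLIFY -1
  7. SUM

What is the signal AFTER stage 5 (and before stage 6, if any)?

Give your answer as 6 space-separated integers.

Input: [-5, 5, 1, 1, 8, -3]
Stage 1 (OFFSET 4): -5+4=-1, 5+4=9, 1+4=5, 1+4=5, 8+4=12, -3+4=1 -> [-1, 9, 5, 5, 12, 1]
Stage 2 (SUM): sum[0..0]=-1, sum[0..1]=8, sum[0..2]=13, sum[0..3]=18, sum[0..4]=30, sum[0..5]=31 -> [-1, 8, 13, 18, 30, 31]
Stage 3 (DIFF): s[0]=-1, 8--1=9, 13-8=5, 18-13=5, 30-18=12, 31-30=1 -> [-1, 9, 5, 5, 12, 1]
Stage 4 (DELAY): [0, -1, 9, 5, 5, 12] = [0, -1, 9, 5, 5, 12] -> [0, -1, 9, 5, 5, 12]
Stage 5 (SUM): sum[0..0]=0, sum[0..1]=-1, sum[0..2]=8, sum[0..3]=13, sum[0..4]=18, sum[0..5]=30 -> [0, -1, 8, 13, 18, 30]

Answer: 0 -1 8 13 18 30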